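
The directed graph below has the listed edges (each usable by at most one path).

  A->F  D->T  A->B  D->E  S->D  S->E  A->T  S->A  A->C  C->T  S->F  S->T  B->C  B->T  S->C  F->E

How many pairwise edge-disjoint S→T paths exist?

Assign every edge capacity 1; by Menger, the answer equals the max flow.
Path S→T (+1); total 1.
Path S→A→T (+1); total 2.
Path S→C→T (+1); total 3.
Path S→D→T (+1); total 4.
No residual S→T path; max flow = 4.
Certifying cut of size 4: {S→A, S→C, S→D, S→T}.

4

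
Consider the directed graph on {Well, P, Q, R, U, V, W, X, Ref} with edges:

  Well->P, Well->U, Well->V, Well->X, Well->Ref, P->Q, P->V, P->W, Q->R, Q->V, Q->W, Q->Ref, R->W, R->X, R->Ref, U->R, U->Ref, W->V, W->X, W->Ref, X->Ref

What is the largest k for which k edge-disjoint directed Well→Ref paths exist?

Assign every edge capacity 1; by Menger, the answer equals the max flow.
Path Well→Ref (+1); total 1.
Path Well→U→Ref (+1); total 2.
Path Well→X→Ref (+1); total 3.
Path Well→P→Q→Ref (+1); total 4.
No residual Well→Ref path; max flow = 4.
Certifying cut of size 4: {Well→P, Well→Ref, Well→U, Well→X}.

4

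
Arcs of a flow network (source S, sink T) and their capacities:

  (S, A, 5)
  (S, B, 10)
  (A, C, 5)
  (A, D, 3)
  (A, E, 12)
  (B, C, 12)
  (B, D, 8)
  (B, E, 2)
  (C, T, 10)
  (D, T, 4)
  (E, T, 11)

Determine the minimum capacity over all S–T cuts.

15

Augment S→A→C→T: bottleneck 5, flow now 5.
Augment S→B→C→T: bottleneck 5, flow now 10.
Augment S→B→D→T: bottleneck 4, flow now 14.
Augment S→B→E→T: bottleneck 1, flow now 15.
No augmenting path remains; maximum flow = 15.
By max-flow min-cut, the minimum cut capacity equals the max flow.
In the residual graph, reachable from S: {S}.
Min-cut edges: S→A (5), S→B (10); capacity 5 + 10 = 15.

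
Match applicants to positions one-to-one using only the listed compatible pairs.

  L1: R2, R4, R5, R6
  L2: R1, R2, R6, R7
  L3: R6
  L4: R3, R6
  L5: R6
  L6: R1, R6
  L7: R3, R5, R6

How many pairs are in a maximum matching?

6

Unit-capacity flow: source→left, listed edges, right→sink; max matching = max flow.
Augmenting path L1→R2 (+1); matched 1.
Augmenting path L2→R1 (+1); matched 2.
Augmenting path L3→R6 (+1); matched 3.
Augmenting path L4→R3 (+1); matched 4.
Augmenting path L7→R5 (+1); matched 5.
Augmenting path L6→R1→L2→R7 (+1); matched 6.
No augmenting path remains; maximum matching = 6.
König certificate: {L1, L2, L4, L6, L7, R6} is a vertex cover of size 6 (every listed pair touches it), so no matching can be larger.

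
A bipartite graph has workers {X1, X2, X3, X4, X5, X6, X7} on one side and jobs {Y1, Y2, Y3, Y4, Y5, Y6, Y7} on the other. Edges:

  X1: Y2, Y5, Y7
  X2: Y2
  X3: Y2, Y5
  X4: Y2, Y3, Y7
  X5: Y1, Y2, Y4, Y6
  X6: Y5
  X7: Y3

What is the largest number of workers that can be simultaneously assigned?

Unit-capacity flow: source→left, listed edges, right→sink; max matching = max flow.
Augmenting path X1→Y2 (+1); matched 1.
Augmenting path X3→Y5 (+1); matched 2.
Augmenting path X4→Y3 (+1); matched 3.
Augmenting path X5→Y1 (+1); matched 4.
Augmenting path X2→Y2→X1→Y7 (+1); matched 5.
No augmenting path remains; maximum matching = 5.
König certificate: {X5, Y2, Y3, Y5, Y7} is a vertex cover of size 5 (every listed pair touches it), so no matching can be larger.

5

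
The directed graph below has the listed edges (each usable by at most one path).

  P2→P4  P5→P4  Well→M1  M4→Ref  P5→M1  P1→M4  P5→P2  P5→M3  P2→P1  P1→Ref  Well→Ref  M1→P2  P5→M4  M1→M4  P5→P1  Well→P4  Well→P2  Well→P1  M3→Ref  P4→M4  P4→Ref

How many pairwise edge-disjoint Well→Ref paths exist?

Assign every edge capacity 1; by Menger, the answer equals the max flow.
Path Well→Ref (+1); total 1.
Path Well→P4→Ref (+1); total 2.
Path Well→P1→Ref (+1); total 3.
Path Well→M1→M4→Ref (+1); total 4.
No residual Well→Ref path; max flow = 4.
Certifying cut of size 4: {M4→Ref, P1→Ref, P4→Ref, Well→Ref}.

4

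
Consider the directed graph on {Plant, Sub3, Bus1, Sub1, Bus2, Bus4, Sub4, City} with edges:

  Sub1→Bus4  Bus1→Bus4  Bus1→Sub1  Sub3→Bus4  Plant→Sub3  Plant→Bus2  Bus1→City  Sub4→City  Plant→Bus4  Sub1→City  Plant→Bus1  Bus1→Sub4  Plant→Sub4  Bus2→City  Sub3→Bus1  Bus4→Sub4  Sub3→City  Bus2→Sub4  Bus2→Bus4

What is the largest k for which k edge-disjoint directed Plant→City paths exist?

4

Assign every edge capacity 1; by Menger, the answer equals the max flow.
Path Plant→Sub3→City (+1); total 1.
Path Plant→Bus1→City (+1); total 2.
Path Plant→Bus2→City (+1); total 3.
Path Plant→Sub4→City (+1); total 4.
No residual Plant→City path; max flow = 4.
Certifying cut of size 4: {Plant→Bus1, Plant→Bus2, Plant→Sub3, Sub4→City}.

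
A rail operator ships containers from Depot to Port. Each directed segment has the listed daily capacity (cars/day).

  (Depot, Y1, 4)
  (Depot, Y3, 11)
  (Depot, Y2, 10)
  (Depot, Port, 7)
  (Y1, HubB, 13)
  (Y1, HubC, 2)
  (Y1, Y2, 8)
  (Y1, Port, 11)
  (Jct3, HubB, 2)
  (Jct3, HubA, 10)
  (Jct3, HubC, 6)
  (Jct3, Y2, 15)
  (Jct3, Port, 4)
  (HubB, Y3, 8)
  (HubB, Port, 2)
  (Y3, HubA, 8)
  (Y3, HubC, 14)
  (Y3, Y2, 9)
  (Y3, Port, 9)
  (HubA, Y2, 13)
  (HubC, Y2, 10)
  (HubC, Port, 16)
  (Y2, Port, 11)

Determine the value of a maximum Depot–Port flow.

32

Augment Depot→Port: bottleneck 7, flow now 7.
Augment Depot→Y1→Port: bottleneck 4, flow now 11.
Augment Depot→Y3→Port: bottleneck 9, flow now 20.
Augment Depot→Y2→Port: bottleneck 10, flow now 30.
Augment Depot→Y3→HubC→Port: bottleneck 2, flow now 32.
No augmenting path remains; maximum flow = 32.
In the residual graph, reachable from Depot: {Depot}.
Min-cut edges: Depot→Y1 (4), Depot→Y3 (11), Depot→Y2 (10), Depot→Port (7); capacity 4 + 11 + 10 + 7 = 32.
This cut is saturated, so no flow can exceed 32.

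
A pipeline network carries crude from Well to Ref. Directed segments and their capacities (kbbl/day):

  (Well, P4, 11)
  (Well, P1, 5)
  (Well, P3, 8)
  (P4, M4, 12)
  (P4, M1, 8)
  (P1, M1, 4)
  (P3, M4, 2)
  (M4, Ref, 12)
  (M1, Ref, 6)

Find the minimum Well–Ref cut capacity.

17

Augment Well→P4→M4→Ref: bottleneck 11, flow now 11.
Augment Well→P1→M1→Ref: bottleneck 4, flow now 15.
Augment Well→P3→M4→Ref: bottleneck 1, flow now 16.
Augment Well→P3→M4→P4→M1→Ref: bottleneck 1, flow now 17. (uses reverse residual edge)
No augmenting path remains; maximum flow = 17.
By max-flow min-cut, the minimum cut capacity equals the max flow.
In the residual graph, reachable from Well: {Well, P1, P3}.
Min-cut edges: Well→P4 (11), P1→M1 (4), P3→M4 (2); capacity 11 + 4 + 2 = 17.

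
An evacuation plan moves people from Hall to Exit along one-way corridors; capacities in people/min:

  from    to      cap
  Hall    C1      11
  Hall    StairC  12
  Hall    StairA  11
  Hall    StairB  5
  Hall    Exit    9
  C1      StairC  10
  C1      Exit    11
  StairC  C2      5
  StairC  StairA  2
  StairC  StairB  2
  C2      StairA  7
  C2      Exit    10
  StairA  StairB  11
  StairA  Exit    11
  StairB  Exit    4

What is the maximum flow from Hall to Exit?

40

Augment Hall→Exit: bottleneck 9, flow now 9.
Augment Hall→C1→Exit: bottleneck 11, flow now 20.
Augment Hall→StairA→Exit: bottleneck 11, flow now 31.
Augment Hall→StairB→Exit: bottleneck 4, flow now 35.
Augment Hall→StairC→C2→Exit: bottleneck 5, flow now 40.
No augmenting path remains; maximum flow = 40.
In the residual graph, reachable from Hall: {Hall, StairC, StairA, StairB}.
Min-cut edges: Hall→C1 (11), Hall→Exit (9), StairC→C2 (5), StairA→Exit (11), StairB→Exit (4); capacity 11 + 9 + 5 + 11 + 4 = 40.
This cut is saturated, so no flow can exceed 40.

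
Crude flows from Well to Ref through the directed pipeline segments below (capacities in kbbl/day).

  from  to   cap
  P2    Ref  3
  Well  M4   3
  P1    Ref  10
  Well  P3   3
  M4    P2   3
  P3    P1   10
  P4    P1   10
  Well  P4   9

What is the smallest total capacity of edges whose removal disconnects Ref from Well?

13

Augment Well→M4→P2→Ref: bottleneck 3, flow now 3.
Augment Well→P3→P1→Ref: bottleneck 3, flow now 6.
Augment Well→P4→P1→Ref: bottleneck 7, flow now 13.
No augmenting path remains; maximum flow = 13.
By max-flow min-cut, the minimum cut capacity equals the max flow.
In the residual graph, reachable from Well: {Well, P3, P4, P1}.
Min-cut edges: Well→M4 (3), P1→Ref (10); capacity 3 + 10 = 13.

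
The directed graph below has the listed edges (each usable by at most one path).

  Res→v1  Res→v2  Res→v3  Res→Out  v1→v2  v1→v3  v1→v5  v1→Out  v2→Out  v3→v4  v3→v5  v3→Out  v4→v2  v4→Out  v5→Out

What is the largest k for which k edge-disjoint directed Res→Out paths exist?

4

Assign every edge capacity 1; by Menger, the answer equals the max flow.
Path Res→Out (+1); total 1.
Path Res→v1→Out (+1); total 2.
Path Res→v2→Out (+1); total 3.
Path Res→v3→Out (+1); total 4.
No residual Res→Out path; max flow = 4.
Certifying cut of size 4: {Res→Out, Res→v1, Res→v2, Res→v3}.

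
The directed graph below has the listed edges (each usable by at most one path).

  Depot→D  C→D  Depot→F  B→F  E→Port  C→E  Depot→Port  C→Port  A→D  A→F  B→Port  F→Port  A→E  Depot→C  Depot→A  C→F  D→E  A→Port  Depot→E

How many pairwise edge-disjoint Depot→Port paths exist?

Assign every edge capacity 1; by Menger, the answer equals the max flow.
Path Depot→Port (+1); total 1.
Path Depot→A→Port (+1); total 2.
Path Depot→C→Port (+1); total 3.
Path Depot→E→Port (+1); total 4.
Path Depot→F→Port (+1); total 5.
No residual Depot→Port path; max flow = 5.
Certifying cut of size 5: {Depot→A, Depot→C, Depot→F, Depot→Port, E→Port}.

5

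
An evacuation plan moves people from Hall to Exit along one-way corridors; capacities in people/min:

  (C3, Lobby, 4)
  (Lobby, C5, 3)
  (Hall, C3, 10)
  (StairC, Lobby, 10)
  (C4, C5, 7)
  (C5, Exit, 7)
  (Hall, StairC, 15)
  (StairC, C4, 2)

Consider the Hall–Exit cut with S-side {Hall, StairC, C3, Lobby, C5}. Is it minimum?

Given cut capacity: 2 + 7 = 9.
Augment Hall→StairC→C4→C5→Exit: bottleneck 2, flow now 2.
Augment Hall→StairC→Lobby→C5→Exit: bottleneck 3, flow now 5.
No augmenting path remains; maximum flow = 5.
In the residual graph, reachable from Hall: {Hall, StairC, C3, Lobby}.
Min-cut edges: StairC→C4 (2), Lobby→C5 (3); capacity 2 + 3 = 5.
Cut capacity 9 exceeds the max flow 5, so it is not minimum.

No — its capacity is 9, but the minimum cut has capacity 5.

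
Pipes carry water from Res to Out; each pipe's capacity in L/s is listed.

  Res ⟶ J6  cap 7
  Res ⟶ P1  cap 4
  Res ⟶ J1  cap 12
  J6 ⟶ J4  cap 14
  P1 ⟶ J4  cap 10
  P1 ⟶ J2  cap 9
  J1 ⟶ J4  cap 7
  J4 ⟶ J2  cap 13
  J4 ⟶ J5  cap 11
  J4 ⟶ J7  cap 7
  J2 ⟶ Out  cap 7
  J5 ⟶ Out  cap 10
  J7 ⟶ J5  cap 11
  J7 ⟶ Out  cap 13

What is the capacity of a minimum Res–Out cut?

18

Augment Res→P1→J2→Out: bottleneck 4, flow now 4.
Augment Res→J6→J4→J2→Out: bottleneck 3, flow now 7.
Augment Res→J6→J4→J5→Out: bottleneck 4, flow now 11.
Augment Res→J1→J4→J5→Out: bottleneck 6, flow now 17.
Augment Res→J1→J4→J7→Out: bottleneck 1, flow now 18.
No augmenting path remains; maximum flow = 18.
By max-flow min-cut, the minimum cut capacity equals the max flow.
In the residual graph, reachable from Res: {Res, J1}.
Min-cut edges: Res→J6 (7), Res→P1 (4), J1→J4 (7); capacity 7 + 4 + 7 = 18.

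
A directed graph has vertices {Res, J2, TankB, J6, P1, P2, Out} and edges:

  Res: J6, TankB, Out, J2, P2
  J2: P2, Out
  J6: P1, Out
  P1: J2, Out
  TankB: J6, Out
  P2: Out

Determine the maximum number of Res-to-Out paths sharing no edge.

5

Assign every edge capacity 1; by Menger, the answer equals the max flow.
Path Res→Out (+1); total 1.
Path Res→J2→Out (+1); total 2.
Path Res→TankB→Out (+1); total 3.
Path Res→J6→Out (+1); total 4.
Path Res→P2→Out (+1); total 5.
No residual Res→Out path; max flow = 5.
Certifying cut of size 5: {Res→J2, Res→J6, Res→Out, Res→P2, Res→TankB}.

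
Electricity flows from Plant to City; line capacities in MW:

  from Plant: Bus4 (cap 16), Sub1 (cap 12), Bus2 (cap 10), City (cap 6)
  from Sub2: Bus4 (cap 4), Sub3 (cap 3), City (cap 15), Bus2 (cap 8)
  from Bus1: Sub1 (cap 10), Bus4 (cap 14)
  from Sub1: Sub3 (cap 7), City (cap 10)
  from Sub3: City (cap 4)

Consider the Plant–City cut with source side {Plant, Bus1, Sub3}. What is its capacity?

72

Edges leaving {Plant, Bus1, Sub3}: Plant→Bus2 (10), Plant→Sub1 (12), Plant→Bus4 (16), Plant→City (6), Bus1→Sub1 (10), Bus1→Bus4 (14), Sub3→City (4).
Cut capacity = 10 + 12 + 16 + 6 + 10 + 14 + 4 = 72.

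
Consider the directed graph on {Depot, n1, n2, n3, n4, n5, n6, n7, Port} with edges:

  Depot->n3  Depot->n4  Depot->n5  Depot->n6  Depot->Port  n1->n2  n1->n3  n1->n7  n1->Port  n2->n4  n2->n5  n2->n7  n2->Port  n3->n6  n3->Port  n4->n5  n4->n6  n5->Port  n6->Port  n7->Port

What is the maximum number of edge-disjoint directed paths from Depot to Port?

4

Assign every edge capacity 1; by Menger, the answer equals the max flow.
Path Depot→Port (+1); total 1.
Path Depot→n3→Port (+1); total 2.
Path Depot→n5→Port (+1); total 3.
Path Depot→n6→Port (+1); total 4.
No residual Depot→Port path; max flow = 4.
Certifying cut of size 4: {Depot→Port, Depot→n3, n5→Port, n6→Port}.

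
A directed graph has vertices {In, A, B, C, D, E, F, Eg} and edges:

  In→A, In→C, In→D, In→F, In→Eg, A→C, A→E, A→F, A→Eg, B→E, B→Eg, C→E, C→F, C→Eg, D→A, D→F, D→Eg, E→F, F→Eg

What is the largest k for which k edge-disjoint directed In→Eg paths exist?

5

Assign every edge capacity 1; by Menger, the answer equals the max flow.
Path In→Eg (+1); total 1.
Path In→A→Eg (+1); total 2.
Path In→C→Eg (+1); total 3.
Path In→D→Eg (+1); total 4.
Path In→F→Eg (+1); total 5.
No residual In→Eg path; max flow = 5.
Certifying cut of size 5: {In→A, In→C, In→D, In→Eg, In→F}.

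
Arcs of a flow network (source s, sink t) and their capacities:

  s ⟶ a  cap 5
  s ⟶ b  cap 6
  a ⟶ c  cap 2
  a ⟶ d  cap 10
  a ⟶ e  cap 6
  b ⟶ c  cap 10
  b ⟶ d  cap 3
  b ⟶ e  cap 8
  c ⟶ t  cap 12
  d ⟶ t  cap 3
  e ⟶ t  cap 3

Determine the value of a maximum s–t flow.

11

Augment s→a→c→t: bottleneck 2, flow now 2.
Augment s→a→d→t: bottleneck 3, flow now 5.
Augment s→b→c→t: bottleneck 6, flow now 11.
No augmenting path remains; maximum flow = 11.
In the residual graph, reachable from s: {s}.
Min-cut edges: s→a (5), s→b (6); capacity 5 + 6 = 11.
This cut is saturated, so no flow can exceed 11.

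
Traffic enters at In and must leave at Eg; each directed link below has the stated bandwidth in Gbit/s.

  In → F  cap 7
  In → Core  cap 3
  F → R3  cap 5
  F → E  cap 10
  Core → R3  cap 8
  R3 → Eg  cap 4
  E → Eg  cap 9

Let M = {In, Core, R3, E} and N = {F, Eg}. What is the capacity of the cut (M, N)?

Edges leaving {In, Core, R3, E}: In→F (7), R3→Eg (4), E→Eg (9).
Cut capacity = 7 + 4 + 9 = 20.

20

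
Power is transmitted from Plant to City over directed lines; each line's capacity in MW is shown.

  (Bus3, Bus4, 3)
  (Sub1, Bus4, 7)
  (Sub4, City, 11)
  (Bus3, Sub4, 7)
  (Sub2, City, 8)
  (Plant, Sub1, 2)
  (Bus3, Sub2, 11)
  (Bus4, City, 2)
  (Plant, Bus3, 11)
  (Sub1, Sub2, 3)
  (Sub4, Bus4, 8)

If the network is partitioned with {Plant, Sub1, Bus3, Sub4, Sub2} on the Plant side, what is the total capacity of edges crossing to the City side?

37

Edges leaving {Plant, Sub1, Bus3, Sub4, Sub2}: Sub1→Bus4 (7), Bus3→Bus4 (3), Sub4→Bus4 (8), Sub4→City (11), Sub2→City (8).
Cut capacity = 7 + 3 + 8 + 11 + 8 = 37.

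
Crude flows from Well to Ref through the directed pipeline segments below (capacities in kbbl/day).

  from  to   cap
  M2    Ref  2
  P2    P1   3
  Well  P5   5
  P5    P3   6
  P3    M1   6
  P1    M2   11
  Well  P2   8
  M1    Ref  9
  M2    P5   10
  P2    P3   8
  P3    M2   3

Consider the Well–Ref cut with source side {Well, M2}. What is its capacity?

25

Edges leaving {Well, M2}: Well→P5 (5), Well→P2 (8), M2→P5 (10), M2→Ref (2).
Cut capacity = 5 + 8 + 10 + 2 = 25.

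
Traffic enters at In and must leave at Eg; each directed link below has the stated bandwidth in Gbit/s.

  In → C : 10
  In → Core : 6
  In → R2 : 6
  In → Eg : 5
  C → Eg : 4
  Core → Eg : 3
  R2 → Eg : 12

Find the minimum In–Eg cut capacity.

Augment In→Eg: bottleneck 5, flow now 5.
Augment In→C→Eg: bottleneck 4, flow now 9.
Augment In→Core→Eg: bottleneck 3, flow now 12.
Augment In→R2→Eg: bottleneck 6, flow now 18.
No augmenting path remains; maximum flow = 18.
By max-flow min-cut, the minimum cut capacity equals the max flow.
In the residual graph, reachable from In: {In, C, Core}.
Min-cut edges: In→R2 (6), In→Eg (5), C→Eg (4), Core→Eg (3); capacity 6 + 5 + 4 + 3 = 18.

18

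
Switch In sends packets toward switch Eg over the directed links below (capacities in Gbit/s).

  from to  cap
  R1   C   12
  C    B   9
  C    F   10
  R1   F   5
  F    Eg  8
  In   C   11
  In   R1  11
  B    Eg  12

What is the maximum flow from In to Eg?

Augment In→C→B→Eg: bottleneck 9, flow now 9.
Augment In→C→F→Eg: bottleneck 2, flow now 11.
Augment In→R1→F→Eg: bottleneck 5, flow now 16.
Augment In→R1→C→F→Eg: bottleneck 1, flow now 17.
No augmenting path remains; maximum flow = 17.
In the residual graph, reachable from In: {In, C, R1, F}.
Min-cut edges: C→B (9), F→Eg (8); capacity 9 + 8 = 17.
This cut is saturated, so no flow can exceed 17.

17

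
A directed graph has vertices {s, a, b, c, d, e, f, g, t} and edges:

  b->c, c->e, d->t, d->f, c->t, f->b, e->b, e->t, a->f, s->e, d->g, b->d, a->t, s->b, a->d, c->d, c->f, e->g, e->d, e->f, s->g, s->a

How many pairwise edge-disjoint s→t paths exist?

Assign every edge capacity 1; by Menger, the answer equals the max flow.
Path s→a→t (+1); total 1.
Path s→e→t (+1); total 2.
Path s→b→c→t (+1); total 3.
No residual s→t path; max flow = 3.
Certifying cut of size 3: {s→a, s→b, s→e}.

3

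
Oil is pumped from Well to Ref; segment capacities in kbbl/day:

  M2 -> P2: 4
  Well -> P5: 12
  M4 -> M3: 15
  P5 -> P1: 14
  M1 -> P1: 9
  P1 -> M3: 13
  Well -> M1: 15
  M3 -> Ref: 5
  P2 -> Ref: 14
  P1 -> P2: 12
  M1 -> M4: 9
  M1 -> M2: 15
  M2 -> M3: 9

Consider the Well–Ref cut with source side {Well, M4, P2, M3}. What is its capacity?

Edges leaving {Well, M4, P2, M3}: Well→P5 (12), Well→M1 (15), P2→Ref (14), M3→Ref (5).
Cut capacity = 12 + 15 + 14 + 5 = 46.

46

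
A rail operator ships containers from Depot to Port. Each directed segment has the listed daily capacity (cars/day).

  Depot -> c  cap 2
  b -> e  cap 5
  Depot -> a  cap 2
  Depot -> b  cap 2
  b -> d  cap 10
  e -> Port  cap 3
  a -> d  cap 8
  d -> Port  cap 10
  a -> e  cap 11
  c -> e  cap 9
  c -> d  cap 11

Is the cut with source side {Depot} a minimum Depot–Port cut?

Yes — it is a minimum cut (capacity 6).

Given cut capacity: 2 + 2 + 2 = 6.
Augment Depot→a→d→Port: bottleneck 2, flow now 2.
Augment Depot→b→d→Port: bottleneck 2, flow now 4.
Augment Depot→c→d→Port: bottleneck 2, flow now 6.
No augmenting path remains; maximum flow = 6.
Cut capacity 6 equals the max flow, so it is a minimum cut.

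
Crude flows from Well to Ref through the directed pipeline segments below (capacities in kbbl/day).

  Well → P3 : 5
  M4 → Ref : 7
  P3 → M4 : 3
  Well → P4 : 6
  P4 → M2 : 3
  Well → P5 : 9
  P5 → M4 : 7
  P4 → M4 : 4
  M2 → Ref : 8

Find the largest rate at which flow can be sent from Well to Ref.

10

Augment Well→P4→M4→Ref: bottleneck 4, flow now 4.
Augment Well→P4→M2→Ref: bottleneck 2, flow now 6.
Augment Well→P5→M4→Ref: bottleneck 3, flow now 9.
Augment Well→P5→M4→P4→M2→Ref: bottleneck 1, flow now 10. (uses reverse residual edge)
No augmenting path remains; maximum flow = 10.
In the residual graph, reachable from Well: {Well, P4, P5, P3, M4}.
Min-cut edges: P4→M2 (3), M4→Ref (7); capacity 3 + 7 = 10.
This cut is saturated, so no flow can exceed 10.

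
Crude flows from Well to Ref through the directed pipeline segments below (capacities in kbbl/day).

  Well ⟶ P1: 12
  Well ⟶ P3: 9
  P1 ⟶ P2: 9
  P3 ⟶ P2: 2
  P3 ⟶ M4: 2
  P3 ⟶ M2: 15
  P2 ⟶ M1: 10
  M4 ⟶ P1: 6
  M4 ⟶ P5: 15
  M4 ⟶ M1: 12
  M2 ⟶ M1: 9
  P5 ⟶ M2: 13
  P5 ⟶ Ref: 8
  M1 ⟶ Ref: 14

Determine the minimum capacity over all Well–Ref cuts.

Augment Well→P1→P2→M1→Ref: bottleneck 9, flow now 9.
Augment Well→P3→P2→M1→Ref: bottleneck 1, flow now 10.
Augment Well→P3→M4→P5→Ref: bottleneck 2, flow now 12.
Augment Well→P3→M2→M1→Ref: bottleneck 4, flow now 16.
No augmenting path remains; maximum flow = 16.
By max-flow min-cut, the minimum cut capacity equals the max flow.
In the residual graph, reachable from Well: {Well, P1, P3, P2, M2, M1}.
Min-cut edges: P3→M4 (2), M1→Ref (14); capacity 2 + 14 = 16.

16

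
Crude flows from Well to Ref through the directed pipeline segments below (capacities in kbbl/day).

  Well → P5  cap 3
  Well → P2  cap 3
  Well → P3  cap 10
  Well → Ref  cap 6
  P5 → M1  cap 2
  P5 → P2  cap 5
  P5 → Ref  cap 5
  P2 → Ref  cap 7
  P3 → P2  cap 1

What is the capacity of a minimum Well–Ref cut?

13

Augment Well→Ref: bottleneck 6, flow now 6.
Augment Well→P5→Ref: bottleneck 3, flow now 9.
Augment Well→P2→Ref: bottleneck 3, flow now 12.
Augment Well→P3→P2→Ref: bottleneck 1, flow now 13.
No augmenting path remains; maximum flow = 13.
By max-flow min-cut, the minimum cut capacity equals the max flow.
In the residual graph, reachable from Well: {Well, P3}.
Min-cut edges: Well→P5 (3), Well→P2 (3), Well→Ref (6), P3→P2 (1); capacity 3 + 3 + 6 + 1 = 13.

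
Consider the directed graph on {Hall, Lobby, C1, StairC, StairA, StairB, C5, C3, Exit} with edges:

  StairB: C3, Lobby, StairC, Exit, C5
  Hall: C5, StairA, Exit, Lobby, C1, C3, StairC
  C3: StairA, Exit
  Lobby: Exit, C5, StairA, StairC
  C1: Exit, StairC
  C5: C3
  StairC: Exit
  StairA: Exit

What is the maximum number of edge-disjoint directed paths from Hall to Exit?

6

Assign every edge capacity 1; by Menger, the answer equals the max flow.
Path Hall→Exit (+1); total 1.
Path Hall→Lobby→Exit (+1); total 2.
Path Hall→C1→Exit (+1); total 3.
Path Hall→StairC→Exit (+1); total 4.
Path Hall→StairA→Exit (+1); total 5.
Path Hall→C3→Exit (+1); total 6.
No residual Hall→Exit path; max flow = 6.
Certifying cut of size 6: {C3→Exit, Hall→C1, Hall→Exit, Hall→Lobby, Hall→StairC, StairA→Exit}.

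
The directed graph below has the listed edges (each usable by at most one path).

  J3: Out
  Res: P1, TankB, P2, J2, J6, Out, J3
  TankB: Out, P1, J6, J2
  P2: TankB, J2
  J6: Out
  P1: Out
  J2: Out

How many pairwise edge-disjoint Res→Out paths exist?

Assign every edge capacity 1; by Menger, the answer equals the max flow.
Path Res→Out (+1); total 1.
Path Res→TankB→Out (+1); total 2.
Path Res→P1→Out (+1); total 3.
Path Res→J6→Out (+1); total 4.
Path Res→J2→Out (+1); total 5.
Path Res→J3→Out (+1); total 6.
No residual Res→Out path; max flow = 6.
Certifying cut of size 6: {J2→Out, J6→Out, P1→Out, Res→J3, Res→Out, TankB→Out}.

6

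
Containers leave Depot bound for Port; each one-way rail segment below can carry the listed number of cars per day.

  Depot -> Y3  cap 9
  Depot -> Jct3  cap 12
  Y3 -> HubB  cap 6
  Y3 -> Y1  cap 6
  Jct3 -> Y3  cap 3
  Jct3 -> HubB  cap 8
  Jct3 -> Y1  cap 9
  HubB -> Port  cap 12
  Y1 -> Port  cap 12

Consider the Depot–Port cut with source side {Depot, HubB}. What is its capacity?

33

Edges leaving {Depot, HubB}: Depot→Y3 (9), Depot→Jct3 (12), HubB→Port (12).
Cut capacity = 9 + 12 + 12 = 33.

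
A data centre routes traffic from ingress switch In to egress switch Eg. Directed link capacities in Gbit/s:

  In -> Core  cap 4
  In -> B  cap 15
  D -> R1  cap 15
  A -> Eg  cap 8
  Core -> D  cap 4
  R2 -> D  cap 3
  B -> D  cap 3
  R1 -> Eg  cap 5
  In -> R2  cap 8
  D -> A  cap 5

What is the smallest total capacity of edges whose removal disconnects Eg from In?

10

Augment In→B→D→A→Eg: bottleneck 3, flow now 3.
Augment In→R2→D→A→Eg: bottleneck 2, flow now 5.
Augment In→R2→D→R1→Eg: bottleneck 1, flow now 6.
Augment In→Core→D→R1→Eg: bottleneck 4, flow now 10.
No augmenting path remains; maximum flow = 10.
By max-flow min-cut, the minimum cut capacity equals the max flow.
In the residual graph, reachable from In: {In, B, R2}.
Min-cut edges: In→Core (4), B→D (3), R2→D (3); capacity 4 + 3 + 3 = 10.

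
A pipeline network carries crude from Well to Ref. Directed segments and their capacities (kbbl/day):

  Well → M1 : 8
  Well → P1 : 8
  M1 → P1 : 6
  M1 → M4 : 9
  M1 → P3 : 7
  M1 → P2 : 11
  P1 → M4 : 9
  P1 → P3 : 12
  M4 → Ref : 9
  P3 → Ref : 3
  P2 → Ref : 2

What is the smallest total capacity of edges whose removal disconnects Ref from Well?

Augment Well→M1→M4→Ref: bottleneck 8, flow now 8.
Augment Well→P1→M4→Ref: bottleneck 1, flow now 9.
Augment Well→P1→P3→Ref: bottleneck 3, flow now 12.
Augment Well→P1→M4→M1→P2→Ref: bottleneck 2, flow now 14. (uses reverse residual edge)
No augmenting path remains; maximum flow = 14.
By max-flow min-cut, the minimum cut capacity equals the max flow.
In the residual graph, reachable from Well: {Well, M1, P1, M4, P3, P2}.
Min-cut edges: M4→Ref (9), P3→Ref (3), P2→Ref (2); capacity 9 + 3 + 2 = 14.

14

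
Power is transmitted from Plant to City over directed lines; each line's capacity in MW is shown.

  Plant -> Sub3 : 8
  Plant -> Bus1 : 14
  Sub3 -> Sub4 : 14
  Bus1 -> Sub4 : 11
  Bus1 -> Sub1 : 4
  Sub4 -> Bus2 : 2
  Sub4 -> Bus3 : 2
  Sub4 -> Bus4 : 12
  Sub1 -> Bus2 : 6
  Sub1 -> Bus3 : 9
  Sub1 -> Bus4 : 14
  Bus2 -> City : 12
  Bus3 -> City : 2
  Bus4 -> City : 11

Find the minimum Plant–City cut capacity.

19

Augment Plant→Sub3→Sub4→Bus2→City: bottleneck 2, flow now 2.
Augment Plant→Sub3→Sub4→Bus3→City: bottleneck 2, flow now 4.
Augment Plant→Sub3→Sub4→Bus4→City: bottleneck 4, flow now 8.
Augment Plant→Bus1→Sub4→Bus4→City: bottleneck 7, flow now 15.
Augment Plant→Bus1→Sub1→Bus2→City: bottleneck 4, flow now 19.
No augmenting path remains; maximum flow = 19.
By max-flow min-cut, the minimum cut capacity equals the max flow.
In the residual graph, reachable from Plant: {Plant, Sub3, Bus1, Sub4, Bus4}.
Min-cut edges: Bus1→Sub1 (4), Sub4→Bus2 (2), Sub4→Bus3 (2), Bus4→City (11); capacity 4 + 2 + 2 + 11 = 19.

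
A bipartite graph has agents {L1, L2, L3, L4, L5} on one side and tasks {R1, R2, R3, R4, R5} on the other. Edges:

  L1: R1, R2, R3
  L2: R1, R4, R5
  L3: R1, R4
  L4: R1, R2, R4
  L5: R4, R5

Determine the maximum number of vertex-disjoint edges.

Unit-capacity flow: source→left, listed edges, right→sink; max matching = max flow.
Augmenting path L1→R1 (+1); matched 1.
Augmenting path L2→R4 (+1); matched 2.
Augmenting path L4→R2 (+1); matched 3.
Augmenting path L5→R5 (+1); matched 4.
Augmenting path L3→R1→L1→R3 (+1); matched 5.
No augmenting path remains; maximum matching = 5.
König certificate: {L1, L2, L3, L4, L5} is a vertex cover of size 5 (every listed pair touches it), so no matching can be larger.

5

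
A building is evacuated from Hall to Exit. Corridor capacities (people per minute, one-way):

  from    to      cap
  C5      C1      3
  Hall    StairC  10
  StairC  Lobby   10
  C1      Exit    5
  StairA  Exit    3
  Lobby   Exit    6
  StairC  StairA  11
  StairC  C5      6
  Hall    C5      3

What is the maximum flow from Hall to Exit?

12

Augment Hall→StairC→Lobby→Exit: bottleneck 6, flow now 6.
Augment Hall→StairC→StairA→Exit: bottleneck 3, flow now 9.
Augment Hall→C5→C1→Exit: bottleneck 3, flow now 12.
No augmenting path remains; maximum flow = 12.
In the residual graph, reachable from Hall: {Hall, StairC, C5, Lobby, StairA}.
Min-cut edges: C5→C1 (3), Lobby→Exit (6), StairA→Exit (3); capacity 3 + 6 + 3 = 12.
This cut is saturated, so no flow can exceed 12.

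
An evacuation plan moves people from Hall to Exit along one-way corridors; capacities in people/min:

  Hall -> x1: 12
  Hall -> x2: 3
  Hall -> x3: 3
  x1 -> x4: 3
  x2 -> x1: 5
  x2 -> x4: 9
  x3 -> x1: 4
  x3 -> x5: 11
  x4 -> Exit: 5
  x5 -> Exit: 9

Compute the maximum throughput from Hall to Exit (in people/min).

8

Augment Hall→x1→x4→Exit: bottleneck 3, flow now 3.
Augment Hall→x2→x4→Exit: bottleneck 2, flow now 5.
Augment Hall→x3→x5→Exit: bottleneck 3, flow now 8.
No augmenting path remains; maximum flow = 8.
In the residual graph, reachable from Hall: {Hall, x1, x2, x4}.
Min-cut edges: Hall→x3 (3), x4→Exit (5); capacity 3 + 5 = 8.
This cut is saturated, so no flow can exceed 8.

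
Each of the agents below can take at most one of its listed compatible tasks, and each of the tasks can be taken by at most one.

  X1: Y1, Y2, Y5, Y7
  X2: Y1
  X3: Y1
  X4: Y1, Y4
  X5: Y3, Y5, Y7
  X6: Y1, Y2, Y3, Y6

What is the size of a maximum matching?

Unit-capacity flow: source→left, listed edges, right→sink; max matching = max flow.
Augmenting path X1→Y1 (+1); matched 1.
Augmenting path X4→Y4 (+1); matched 2.
Augmenting path X5→Y3 (+1); matched 3.
Augmenting path X6→Y2 (+1); matched 4.
Augmenting path X2→Y1→X1→Y5 (+1); matched 5.
No augmenting path remains; maximum matching = 5.
König certificate: {X1, X4, X5, X6, Y1} is a vertex cover of size 5 (every listed pair touches it), so no matching can be larger.

5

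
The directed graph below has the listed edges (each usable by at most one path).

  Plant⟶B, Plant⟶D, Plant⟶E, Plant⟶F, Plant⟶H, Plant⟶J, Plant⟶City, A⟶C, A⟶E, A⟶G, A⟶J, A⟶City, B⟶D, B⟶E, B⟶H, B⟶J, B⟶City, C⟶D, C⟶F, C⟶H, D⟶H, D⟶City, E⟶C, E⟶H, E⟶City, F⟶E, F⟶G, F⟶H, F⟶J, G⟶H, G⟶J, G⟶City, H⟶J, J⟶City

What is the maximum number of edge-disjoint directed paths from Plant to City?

6

Assign every edge capacity 1; by Menger, the answer equals the max flow.
Path Plant→City (+1); total 1.
Path Plant→B→City (+1); total 2.
Path Plant→D→City (+1); total 3.
Path Plant→E→City (+1); total 4.
Path Plant→J→City (+1); total 5.
Path Plant→F→G→City (+1); total 6.
No residual Plant→City path; max flow = 6.
Certifying cut of size 6: {J→City, Plant→B, Plant→City, Plant→D, Plant→E, Plant→F}.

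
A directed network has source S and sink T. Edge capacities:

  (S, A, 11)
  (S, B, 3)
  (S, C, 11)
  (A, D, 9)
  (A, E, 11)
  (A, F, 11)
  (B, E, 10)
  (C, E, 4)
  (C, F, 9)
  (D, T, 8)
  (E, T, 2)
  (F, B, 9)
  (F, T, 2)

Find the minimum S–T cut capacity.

Augment S→A→D→T: bottleneck 8, flow now 8.
Augment S→A→E→T: bottleneck 2, flow now 10.
Augment S→A→F→T: bottleneck 1, flow now 11.
Augment S→C→F→T: bottleneck 1, flow now 12.
No augmenting path remains; maximum flow = 12.
By max-flow min-cut, the minimum cut capacity equals the max flow.
In the residual graph, reachable from S: {S, A, B, C, D, E, F}.
Min-cut edges: D→T (8), E→T (2), F→T (2); capacity 8 + 2 + 2 = 12.

12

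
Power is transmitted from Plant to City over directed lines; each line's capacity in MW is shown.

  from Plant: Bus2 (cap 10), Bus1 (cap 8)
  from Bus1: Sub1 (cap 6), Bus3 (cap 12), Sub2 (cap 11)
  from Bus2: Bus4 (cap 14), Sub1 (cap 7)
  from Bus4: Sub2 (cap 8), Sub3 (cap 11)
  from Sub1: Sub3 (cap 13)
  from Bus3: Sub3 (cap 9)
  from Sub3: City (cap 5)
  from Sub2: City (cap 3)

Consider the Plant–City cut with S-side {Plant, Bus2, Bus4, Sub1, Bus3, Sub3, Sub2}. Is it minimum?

Given cut capacity: 8 + 5 + 3 = 16.
Augment Plant→Bus1→Sub2→City: bottleneck 3, flow now 3.
Augment Plant→Bus1→Sub1→Sub3→City: bottleneck 5, flow now 8.
No augmenting path remains; maximum flow = 8.
In the residual graph, reachable from Plant: {Plant, Bus1, Bus2, Bus4, Sub1, Bus3, Sub3, Sub2}.
Min-cut edges: Sub3→City (5), Sub2→City (3); capacity 5 + 3 = 8.
Cut capacity 16 exceeds the max flow 8, so it is not minimum.

No — its capacity is 16, but the minimum cut has capacity 8.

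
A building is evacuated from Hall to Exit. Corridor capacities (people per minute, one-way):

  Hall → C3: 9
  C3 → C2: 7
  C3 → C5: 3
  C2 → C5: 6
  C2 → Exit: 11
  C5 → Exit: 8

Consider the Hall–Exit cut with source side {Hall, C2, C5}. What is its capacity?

28

Edges leaving {Hall, C2, C5}: Hall→C3 (9), C2→Exit (11), C5→Exit (8).
Cut capacity = 9 + 11 + 8 = 28.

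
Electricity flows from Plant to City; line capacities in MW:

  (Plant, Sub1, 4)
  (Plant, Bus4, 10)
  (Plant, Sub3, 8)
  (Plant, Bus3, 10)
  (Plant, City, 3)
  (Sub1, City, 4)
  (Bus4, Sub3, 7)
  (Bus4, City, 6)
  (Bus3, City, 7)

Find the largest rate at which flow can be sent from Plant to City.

Augment Plant→City: bottleneck 3, flow now 3.
Augment Plant→Sub1→City: bottleneck 4, flow now 7.
Augment Plant→Bus4→City: bottleneck 6, flow now 13.
Augment Plant→Bus3→City: bottleneck 7, flow now 20.
No augmenting path remains; maximum flow = 20.
In the residual graph, reachable from Plant: {Plant, Bus4, Sub3, Bus3}.
Min-cut edges: Plant→Sub1 (4), Plant→City (3), Bus4→City (6), Bus3→City (7); capacity 4 + 3 + 6 + 7 = 20.
This cut is saturated, so no flow can exceed 20.

20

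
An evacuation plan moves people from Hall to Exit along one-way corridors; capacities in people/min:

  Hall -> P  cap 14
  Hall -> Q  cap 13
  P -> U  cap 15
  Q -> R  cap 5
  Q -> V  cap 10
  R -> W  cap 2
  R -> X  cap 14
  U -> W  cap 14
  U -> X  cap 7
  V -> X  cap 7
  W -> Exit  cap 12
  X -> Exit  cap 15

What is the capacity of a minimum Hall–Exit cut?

26

Augment Hall→P→U→W→Exit: bottleneck 12, flow now 12.
Augment Hall→P→U→X→Exit: bottleneck 2, flow now 14.
Augment Hall→Q→R→X→Exit: bottleneck 5, flow now 19.
Augment Hall→Q→V→X→Exit: bottleneck 7, flow now 26.
No augmenting path remains; maximum flow = 26.
By max-flow min-cut, the minimum cut capacity equals the max flow.
In the residual graph, reachable from Hall: {Hall, Q, V}.
Min-cut edges: Hall→P (14), Q→R (5), V→X (7); capacity 14 + 5 + 7 = 26.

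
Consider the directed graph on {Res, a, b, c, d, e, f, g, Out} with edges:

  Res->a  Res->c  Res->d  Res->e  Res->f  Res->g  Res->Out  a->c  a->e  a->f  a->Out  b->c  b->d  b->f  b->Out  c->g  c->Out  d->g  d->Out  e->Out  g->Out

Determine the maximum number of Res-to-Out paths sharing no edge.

Assign every edge capacity 1; by Menger, the answer equals the max flow.
Path Res→Out (+1); total 1.
Path Res→a→Out (+1); total 2.
Path Res→c→Out (+1); total 3.
Path Res→d→Out (+1); total 4.
Path Res→e→Out (+1); total 5.
Path Res→g→Out (+1); total 6.
No residual Res→Out path; max flow = 6.
Certifying cut of size 6: {Res→Out, Res→a, Res→c, Res→d, Res→e, Res→g}.

6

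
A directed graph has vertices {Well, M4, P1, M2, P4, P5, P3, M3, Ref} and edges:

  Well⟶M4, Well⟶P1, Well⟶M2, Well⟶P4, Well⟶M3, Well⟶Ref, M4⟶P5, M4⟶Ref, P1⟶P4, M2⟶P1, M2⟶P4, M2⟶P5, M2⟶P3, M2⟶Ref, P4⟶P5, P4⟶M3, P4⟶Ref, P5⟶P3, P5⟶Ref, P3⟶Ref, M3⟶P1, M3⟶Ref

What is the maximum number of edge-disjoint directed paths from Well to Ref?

6

Assign every edge capacity 1; by Menger, the answer equals the max flow.
Path Well→Ref (+1); total 1.
Path Well→M4→Ref (+1); total 2.
Path Well→M2→Ref (+1); total 3.
Path Well→P4→Ref (+1); total 4.
Path Well→M3→Ref (+1); total 5.
Path Well→P1→P4→P5→Ref (+1); total 6.
No residual Well→Ref path; max flow = 6.
Certifying cut of size 6: {Well→M2, Well→M3, Well→M4, Well→P1, Well→P4, Well→Ref}.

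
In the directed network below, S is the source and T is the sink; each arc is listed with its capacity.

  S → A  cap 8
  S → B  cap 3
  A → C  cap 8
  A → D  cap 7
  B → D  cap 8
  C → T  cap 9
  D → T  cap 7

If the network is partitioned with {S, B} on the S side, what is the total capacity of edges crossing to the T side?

16

Edges leaving {S, B}: S→A (8), B→D (8).
Cut capacity = 8 + 8 = 16.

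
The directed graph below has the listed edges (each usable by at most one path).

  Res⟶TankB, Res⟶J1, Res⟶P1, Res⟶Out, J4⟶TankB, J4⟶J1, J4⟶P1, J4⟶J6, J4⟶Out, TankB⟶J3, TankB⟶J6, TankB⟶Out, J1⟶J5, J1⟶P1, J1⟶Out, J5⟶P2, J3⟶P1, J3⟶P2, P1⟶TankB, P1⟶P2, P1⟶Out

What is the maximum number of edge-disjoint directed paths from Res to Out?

4

Assign every edge capacity 1; by Menger, the answer equals the max flow.
Path Res→Out (+1); total 1.
Path Res→TankB→Out (+1); total 2.
Path Res→J1→Out (+1); total 3.
Path Res→P1→Out (+1); total 4.
No residual Res→Out path; max flow = 4.
Certifying cut of size 4: {Res→J1, Res→Out, Res→P1, Res→TankB}.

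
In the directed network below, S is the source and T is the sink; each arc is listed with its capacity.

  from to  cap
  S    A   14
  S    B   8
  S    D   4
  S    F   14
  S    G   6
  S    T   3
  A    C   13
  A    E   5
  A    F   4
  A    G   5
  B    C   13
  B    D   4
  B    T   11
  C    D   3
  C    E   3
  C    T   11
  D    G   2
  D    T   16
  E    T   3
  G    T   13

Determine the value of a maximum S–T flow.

35

Augment S→T: bottleneck 3, flow now 3.
Augment S→B→T: bottleneck 8, flow now 11.
Augment S→D→T: bottleneck 4, flow now 15.
Augment S→G→T: bottleneck 6, flow now 21.
Augment S→A→C→T: bottleneck 11, flow now 32.
Augment S→A→E→T: bottleneck 3, flow now 35.
No augmenting path remains; maximum flow = 35.
In the residual graph, reachable from S: {S, F}.
Min-cut edges: S→A (14), S→B (8), S→D (4), S→G (6), S→T (3); capacity 14 + 8 + 4 + 6 + 3 = 35.
This cut is saturated, so no flow can exceed 35.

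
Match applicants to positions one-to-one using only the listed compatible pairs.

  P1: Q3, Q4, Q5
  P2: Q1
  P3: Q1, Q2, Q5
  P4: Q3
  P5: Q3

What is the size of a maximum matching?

Unit-capacity flow: source→left, listed edges, right→sink; max matching = max flow.
Augmenting path P1→Q3 (+1); matched 1.
Augmenting path P2→Q1 (+1); matched 2.
Augmenting path P3→Q2 (+1); matched 3.
Augmenting path P4→Q3→P1→Q4 (+1); matched 4.
No augmenting path remains; maximum matching = 4.
König certificate: {P1, P2, P3, Q3} is a vertex cover of size 4 (every listed pair touches it), so no matching can be larger.

4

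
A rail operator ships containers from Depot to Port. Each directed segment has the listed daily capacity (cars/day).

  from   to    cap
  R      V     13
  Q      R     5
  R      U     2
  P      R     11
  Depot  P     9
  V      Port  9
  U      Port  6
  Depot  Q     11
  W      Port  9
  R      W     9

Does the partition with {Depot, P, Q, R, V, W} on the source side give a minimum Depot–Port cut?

No — its capacity is 20, but the minimum cut has capacity 14.

Given cut capacity: 2 + 9 + 9 = 20.
Augment Depot→P→R→U→Port: bottleneck 2, flow now 2.
Augment Depot→P→R→V→Port: bottleneck 7, flow now 9.
Augment Depot→Q→R→V→Port: bottleneck 2, flow now 11.
Augment Depot→Q→R→W→Port: bottleneck 3, flow now 14.
No augmenting path remains; maximum flow = 14.
In the residual graph, reachable from Depot: {Depot, Q}.
Min-cut edges: Depot→P (9), Q→R (5); capacity 9 + 5 = 14.
Cut capacity 20 exceeds the max flow 14, so it is not minimum.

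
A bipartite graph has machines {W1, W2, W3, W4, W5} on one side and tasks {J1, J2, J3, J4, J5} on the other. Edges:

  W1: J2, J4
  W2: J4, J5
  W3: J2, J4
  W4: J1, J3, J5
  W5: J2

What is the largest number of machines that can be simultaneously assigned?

Unit-capacity flow: source→left, listed edges, right→sink; max matching = max flow.
Augmenting path W1→J2 (+1); matched 1.
Augmenting path W2→J4 (+1); matched 2.
Augmenting path W4→J1 (+1); matched 3.
Augmenting path W3→J4→W2→J5 (+1); matched 4.
No augmenting path remains; maximum matching = 4.
König certificate: {W2, W4, J2, J4} is a vertex cover of size 4 (every listed pair touches it), so no matching can be larger.

4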